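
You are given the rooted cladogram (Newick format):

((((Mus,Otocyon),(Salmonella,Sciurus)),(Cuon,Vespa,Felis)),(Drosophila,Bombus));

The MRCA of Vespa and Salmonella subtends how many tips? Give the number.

7

The MRCA of Vespa and Salmonella is the node subtending (((Mus,Otocyon),(Salmonella,Sciurus)),(Cuon,Vespa,Felis)).
That clade contains 7 terminal taxa: Cuon, Felis, Mus, Otocyon, Salmonella, Sciurus, Vespa.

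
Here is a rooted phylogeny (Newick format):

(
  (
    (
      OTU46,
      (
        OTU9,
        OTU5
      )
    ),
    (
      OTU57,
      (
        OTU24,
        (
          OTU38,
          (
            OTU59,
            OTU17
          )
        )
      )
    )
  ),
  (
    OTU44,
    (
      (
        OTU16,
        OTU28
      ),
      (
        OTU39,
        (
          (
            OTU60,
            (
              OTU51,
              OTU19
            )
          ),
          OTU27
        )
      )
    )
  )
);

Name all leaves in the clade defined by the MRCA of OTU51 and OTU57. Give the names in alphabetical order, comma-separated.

OTU16, OTU17, OTU19, OTU24, OTU27, OTU28, OTU38, OTU39, OTU44, OTU46, OTU5, OTU51, OTU57, OTU59, OTU60, OTU9

Tracing OTU51: it sits inside (OTU51,OTU19).
Tracing OTU57: it sits inside (OTU57,(OTU24,(OTU38,(OTU59,OTU17)))).
The smallest clade enclosing both is the whole tree (their MRCA is the root), so the answer is all 16 tips in alphabetical order.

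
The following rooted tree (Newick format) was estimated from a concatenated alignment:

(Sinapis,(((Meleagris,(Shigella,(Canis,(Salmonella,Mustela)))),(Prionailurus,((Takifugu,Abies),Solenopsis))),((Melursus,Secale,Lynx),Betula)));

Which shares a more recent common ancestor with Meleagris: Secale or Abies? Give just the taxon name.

The MRCA of Meleagris and Abies subtends ((Meleagris,(Shigella,(Canis,(Salmonella,Mustela)))),(Prionailurus,((Takifugu,Abies),Solenopsis))) (9 taxa).
The MRCA of Meleagris and Secale subtends (((Meleagris,(Shigella,(Canis,(Salmonella,Mustela)))),(Prionailurus,((Takifugu,Abies),Solenopsis))),((Melursus,Secale,Lynx),Betula)) (13 taxa).
The first is nested inside the second, so Meleagris shares a more recent common ancestor with Abies.

Abies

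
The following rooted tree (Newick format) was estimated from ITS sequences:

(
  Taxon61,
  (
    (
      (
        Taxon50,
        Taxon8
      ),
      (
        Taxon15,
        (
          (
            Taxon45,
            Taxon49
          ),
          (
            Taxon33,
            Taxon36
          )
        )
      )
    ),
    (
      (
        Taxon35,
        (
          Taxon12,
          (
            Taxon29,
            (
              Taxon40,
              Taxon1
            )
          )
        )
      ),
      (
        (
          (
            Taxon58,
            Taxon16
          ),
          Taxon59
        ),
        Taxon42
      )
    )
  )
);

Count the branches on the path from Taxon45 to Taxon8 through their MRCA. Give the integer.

6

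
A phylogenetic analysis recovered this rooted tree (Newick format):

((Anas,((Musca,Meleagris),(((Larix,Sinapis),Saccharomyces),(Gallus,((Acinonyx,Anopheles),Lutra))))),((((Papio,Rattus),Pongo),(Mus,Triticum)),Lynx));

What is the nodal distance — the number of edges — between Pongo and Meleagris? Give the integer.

8

The MRCA of Pongo and Meleagris is the root of the tree.
From Pongo up to that node: 4 branches. From Meleagris up to the same node: 4 branches. Total: 4 + 4 = 8.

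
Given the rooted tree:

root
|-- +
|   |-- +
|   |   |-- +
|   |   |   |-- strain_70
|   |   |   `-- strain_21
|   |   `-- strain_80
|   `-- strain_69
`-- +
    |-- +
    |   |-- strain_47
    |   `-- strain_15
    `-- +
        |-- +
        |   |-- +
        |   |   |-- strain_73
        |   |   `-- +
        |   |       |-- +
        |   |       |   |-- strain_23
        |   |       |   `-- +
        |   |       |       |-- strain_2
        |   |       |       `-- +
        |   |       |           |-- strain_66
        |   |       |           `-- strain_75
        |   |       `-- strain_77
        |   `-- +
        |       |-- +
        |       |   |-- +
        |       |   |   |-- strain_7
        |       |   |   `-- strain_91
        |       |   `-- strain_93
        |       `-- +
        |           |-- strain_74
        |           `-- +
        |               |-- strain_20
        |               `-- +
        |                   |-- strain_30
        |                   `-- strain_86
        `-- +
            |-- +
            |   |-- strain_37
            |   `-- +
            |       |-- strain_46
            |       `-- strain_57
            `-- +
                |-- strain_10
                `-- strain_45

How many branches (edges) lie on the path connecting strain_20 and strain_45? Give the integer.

The MRCA of strain_20 and strain_45 is the node subtending (((strain_73,((strain_23,(strain_2,(strain_66,strain_75))),strain_77)),(((strain_7,strain_91),strain_93),(strain_74,(strain_20,(strain_30,strain_86))))),((strain_37,(strain_46,strain_57)),(strain_10,strain_45))).
From strain_20 up to that node: 5 branches. From strain_45 up to the same node: 3 branches. Total: 5 + 3 = 8.

8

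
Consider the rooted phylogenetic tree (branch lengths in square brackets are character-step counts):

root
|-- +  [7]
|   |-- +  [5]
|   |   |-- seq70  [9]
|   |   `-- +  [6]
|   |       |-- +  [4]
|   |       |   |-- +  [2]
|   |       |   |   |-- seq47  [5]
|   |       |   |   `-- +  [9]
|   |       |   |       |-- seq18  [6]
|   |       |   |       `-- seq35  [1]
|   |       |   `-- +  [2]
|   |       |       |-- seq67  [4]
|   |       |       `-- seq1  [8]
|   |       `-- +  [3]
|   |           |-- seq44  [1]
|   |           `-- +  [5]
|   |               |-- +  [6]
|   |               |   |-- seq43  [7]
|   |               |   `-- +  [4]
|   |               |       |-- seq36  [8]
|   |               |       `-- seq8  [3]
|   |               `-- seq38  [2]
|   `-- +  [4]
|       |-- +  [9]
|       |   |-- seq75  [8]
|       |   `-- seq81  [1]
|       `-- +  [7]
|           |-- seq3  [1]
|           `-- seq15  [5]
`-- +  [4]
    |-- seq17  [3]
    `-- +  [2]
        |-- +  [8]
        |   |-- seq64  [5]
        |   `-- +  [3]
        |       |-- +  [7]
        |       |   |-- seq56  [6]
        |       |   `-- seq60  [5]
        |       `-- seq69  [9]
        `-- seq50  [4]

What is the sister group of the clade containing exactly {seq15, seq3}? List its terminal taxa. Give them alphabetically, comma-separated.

seq75, seq81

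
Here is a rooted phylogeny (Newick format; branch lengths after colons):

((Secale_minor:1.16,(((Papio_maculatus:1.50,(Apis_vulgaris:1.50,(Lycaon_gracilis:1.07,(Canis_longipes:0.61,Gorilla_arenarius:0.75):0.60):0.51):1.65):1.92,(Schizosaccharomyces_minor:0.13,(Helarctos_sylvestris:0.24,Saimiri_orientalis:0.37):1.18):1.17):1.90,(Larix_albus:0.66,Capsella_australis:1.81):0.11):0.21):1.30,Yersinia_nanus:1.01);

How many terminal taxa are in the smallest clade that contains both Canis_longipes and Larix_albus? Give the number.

10

The MRCA of Canis_longipes and Larix_albus is the node subtending (((Papio_maculatus,(Apis_vulgaris,(Lycaon_gracilis,(Canis_longipes,Gorilla_arenarius)))),(Schizosaccharomyces_minor,(Helarctos_sylvestris,Saimiri_orientalis))),(Larix_albus,Capsella_australis)).
That clade contains 10 terminal taxa: Apis_vulgaris, Canis_longipes, Capsella_australis, Gorilla_arenarius, Helarctos_sylvestris, Larix_albus, Lycaon_gracilis, Papio_maculatus, Saimiri_orientalis, Schizosaccharomyces_minor.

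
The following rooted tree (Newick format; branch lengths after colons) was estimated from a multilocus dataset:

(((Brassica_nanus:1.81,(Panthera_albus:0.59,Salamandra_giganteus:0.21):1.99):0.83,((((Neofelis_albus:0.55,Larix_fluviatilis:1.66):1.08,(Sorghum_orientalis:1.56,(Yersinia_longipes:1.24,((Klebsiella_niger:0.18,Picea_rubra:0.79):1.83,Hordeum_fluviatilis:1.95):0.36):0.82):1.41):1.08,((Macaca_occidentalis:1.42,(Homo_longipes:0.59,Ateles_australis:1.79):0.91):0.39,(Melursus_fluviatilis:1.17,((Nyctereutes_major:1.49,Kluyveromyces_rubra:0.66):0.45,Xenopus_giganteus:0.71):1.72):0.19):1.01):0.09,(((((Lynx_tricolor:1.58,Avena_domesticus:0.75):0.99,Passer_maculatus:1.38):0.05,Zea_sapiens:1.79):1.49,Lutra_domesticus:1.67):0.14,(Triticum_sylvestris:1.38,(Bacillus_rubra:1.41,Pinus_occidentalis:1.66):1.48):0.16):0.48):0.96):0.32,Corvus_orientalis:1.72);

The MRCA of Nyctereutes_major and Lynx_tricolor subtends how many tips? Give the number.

22

The MRCA of Nyctereutes_major and Lynx_tricolor is the node subtending ((((Neofelis_albus,Larix_fluviatilis),(Sorghum_orientalis,(Yersinia_longipes,((Klebsiella_niger,Picea_rubra),Hordeum_fluviatilis)))),((Macaca_occidentalis,(Homo_longipes,Ateles_australis)),(Melursus_fluviatilis,((Nyctereutes_major,Kluyveromyces_rubra),Xenopus_giganteus)))),(((((Lynx_tricolor,Avena_domesticus),Passer_maculatus),Zea_sapiens),Lutra_domesticus),(Triticum_sylvestris,(Bacillus_rubra,Pinus_occidentalis)))).
That clade contains 22 terminal taxa: Ateles_australis, Avena_domesticus, Bacillus_rubra, Homo_longipes, Hordeum_fluviatilis, Klebsiella_niger, Kluyveromyces_rubra, Larix_fluviatilis, Lutra_domesticus, Lynx_tricolor, Macaca_occidentalis, Melursus_fluviatilis, Neofelis_albus, Nyctereutes_major, Passer_maculatus, Picea_rubra, Pinus_occidentalis, Sorghum_orientalis, Triticum_sylvestris, Xenopus_giganteus, Yersinia_longipes, Zea_sapiens.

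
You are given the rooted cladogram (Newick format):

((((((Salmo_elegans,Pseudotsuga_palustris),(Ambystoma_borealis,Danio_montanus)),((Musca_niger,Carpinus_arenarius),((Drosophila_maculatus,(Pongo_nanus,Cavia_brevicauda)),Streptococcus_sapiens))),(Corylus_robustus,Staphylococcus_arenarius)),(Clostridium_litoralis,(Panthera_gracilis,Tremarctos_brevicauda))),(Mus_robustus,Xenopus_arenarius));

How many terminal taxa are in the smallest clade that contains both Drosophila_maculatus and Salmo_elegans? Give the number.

10

The MRCA of Drosophila_maculatus and Salmo_elegans is the node subtending (((Salmo_elegans,Pseudotsuga_palustris),(Ambystoma_borealis,Danio_montanus)),((Musca_niger,Carpinus_arenarius),((Drosophila_maculatus,(Pongo_nanus,Cavia_brevicauda)),Streptococcus_sapiens))).
That clade contains 10 terminal taxa: Ambystoma_borealis, Carpinus_arenarius, Cavia_brevicauda, Danio_montanus, Drosophila_maculatus, Musca_niger, Pongo_nanus, Pseudotsuga_palustris, Salmo_elegans, Streptococcus_sapiens.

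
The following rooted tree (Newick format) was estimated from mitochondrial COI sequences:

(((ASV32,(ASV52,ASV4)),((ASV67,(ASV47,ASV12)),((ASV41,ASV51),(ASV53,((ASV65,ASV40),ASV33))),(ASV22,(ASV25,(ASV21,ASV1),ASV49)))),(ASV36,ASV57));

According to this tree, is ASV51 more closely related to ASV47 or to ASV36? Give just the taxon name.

ASV47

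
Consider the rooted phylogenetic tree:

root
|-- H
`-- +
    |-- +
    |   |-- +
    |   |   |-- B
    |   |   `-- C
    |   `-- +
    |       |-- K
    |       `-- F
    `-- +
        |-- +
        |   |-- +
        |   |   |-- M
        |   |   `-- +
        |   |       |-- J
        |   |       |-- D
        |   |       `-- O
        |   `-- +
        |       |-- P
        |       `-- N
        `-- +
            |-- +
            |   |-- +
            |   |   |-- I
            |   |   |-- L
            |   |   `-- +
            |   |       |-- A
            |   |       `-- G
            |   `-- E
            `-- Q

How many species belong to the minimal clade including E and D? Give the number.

The MRCA of E and D is the node subtending (((M,(J,D,O)),(P,N)),(((I,L,(A,G)),E),Q)).
That clade contains 12 terminal taxa: A, D, E, G, I, J, L, M, N, O, P, Q.

12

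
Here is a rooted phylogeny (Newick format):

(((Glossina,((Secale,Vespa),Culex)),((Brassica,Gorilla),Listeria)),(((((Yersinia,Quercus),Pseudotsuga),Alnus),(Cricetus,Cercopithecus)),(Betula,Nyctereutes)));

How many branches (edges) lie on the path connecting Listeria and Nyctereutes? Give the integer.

6

The MRCA of Listeria and Nyctereutes is the root of the tree.
From Listeria up to that node: 3 branches. From Nyctereutes up to the same node: 3 branches. Total: 3 + 3 = 6.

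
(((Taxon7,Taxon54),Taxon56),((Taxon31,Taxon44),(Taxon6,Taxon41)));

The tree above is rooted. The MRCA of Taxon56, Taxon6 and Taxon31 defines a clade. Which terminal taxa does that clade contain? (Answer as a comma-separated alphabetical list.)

Taxon31, Taxon41, Taxon44, Taxon54, Taxon56, Taxon6, Taxon7

Tracing Taxon56: it sits inside ((Taxon7,Taxon54),Taxon56).
Tracing Taxon6: it sits inside (Taxon6,Taxon41).
Tracing Taxon31: it sits inside (Taxon31,Taxon44).
The smallest clade enclosing all 3 is the whole tree (their MRCA is the root), so the answer is all 7 tips in alphabetical order.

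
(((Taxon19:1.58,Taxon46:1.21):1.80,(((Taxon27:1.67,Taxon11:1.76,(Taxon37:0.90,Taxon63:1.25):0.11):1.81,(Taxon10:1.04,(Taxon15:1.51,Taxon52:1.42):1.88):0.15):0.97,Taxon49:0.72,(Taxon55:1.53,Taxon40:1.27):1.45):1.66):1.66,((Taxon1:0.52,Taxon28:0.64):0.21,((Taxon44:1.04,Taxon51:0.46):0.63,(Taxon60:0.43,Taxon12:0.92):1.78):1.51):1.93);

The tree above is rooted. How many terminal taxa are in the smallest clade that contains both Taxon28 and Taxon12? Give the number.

6

The MRCA of Taxon28 and Taxon12 is the node subtending ((Taxon1,Taxon28),((Taxon44,Taxon51),(Taxon60,Taxon12))).
That clade contains 6 terminal taxa: Taxon1, Taxon12, Taxon28, Taxon44, Taxon51, Taxon60.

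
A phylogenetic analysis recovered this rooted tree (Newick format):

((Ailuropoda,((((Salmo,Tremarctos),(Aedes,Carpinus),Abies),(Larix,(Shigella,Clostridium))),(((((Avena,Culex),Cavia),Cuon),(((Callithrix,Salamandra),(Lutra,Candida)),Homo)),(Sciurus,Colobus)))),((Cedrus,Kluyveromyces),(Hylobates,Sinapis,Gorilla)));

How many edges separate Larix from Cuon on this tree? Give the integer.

7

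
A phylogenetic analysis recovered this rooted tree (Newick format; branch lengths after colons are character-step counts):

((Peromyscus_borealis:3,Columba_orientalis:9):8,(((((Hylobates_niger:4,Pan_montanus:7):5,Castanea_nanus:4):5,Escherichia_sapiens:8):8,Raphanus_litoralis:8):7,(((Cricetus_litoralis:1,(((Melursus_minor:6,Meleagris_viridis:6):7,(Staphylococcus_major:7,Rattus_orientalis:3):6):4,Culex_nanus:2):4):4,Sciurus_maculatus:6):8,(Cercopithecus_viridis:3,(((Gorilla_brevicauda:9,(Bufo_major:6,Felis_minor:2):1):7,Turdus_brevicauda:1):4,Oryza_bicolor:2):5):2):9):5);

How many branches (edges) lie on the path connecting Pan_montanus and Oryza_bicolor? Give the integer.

9

The MRCA of Pan_montanus and Oryza_bicolor is the node subtending (((((Hylobates_niger,Pan_montanus),Castanea_nanus),Escherichia_sapiens),Raphanus_litoralis),(((Cricetus_litoralis,(((Melursus_minor,Meleagris_viridis),(Staphylococcus_major,Rattus_orientalis)),Culex_nanus)),Sciurus_maculatus),(Cercopithecus_viridis,(((Gorilla_brevicauda,(Bufo_major,Felis_minor)),Turdus_brevicauda),Oryza_bicolor)))).
From Pan_montanus up to that node: 5 branches. From Oryza_bicolor up to the same node: 4 branches. Total: 5 + 4 = 9.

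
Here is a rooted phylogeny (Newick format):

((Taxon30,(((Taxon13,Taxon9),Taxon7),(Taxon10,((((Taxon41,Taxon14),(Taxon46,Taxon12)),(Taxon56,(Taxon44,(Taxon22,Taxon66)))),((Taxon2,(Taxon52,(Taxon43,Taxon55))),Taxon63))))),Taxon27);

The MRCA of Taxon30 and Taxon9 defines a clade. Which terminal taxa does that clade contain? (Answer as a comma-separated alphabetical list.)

Tracing Taxon30: it sits inside (Taxon30,(((Taxon13,Taxon9),Taxon7),(Taxon10,((((Taxon41,Taxon14),(Taxon46,Taxon12)),(Taxon56,(Taxon44,(Taxon22,Taxon66)))),((Taxon2,(Taxon52,(Taxon43,Taxon55))),Taxon63))))).
Tracing Taxon9: it sits inside (Taxon13,Taxon9).
The smallest clade enclosing both is (Taxon30,(((Taxon13,Taxon9),Taxon7),(Taxon10,((((Taxon41,Taxon14),(Taxon46,Taxon12)),(Taxon56,(Taxon44,(Taxon22,Taxon66)))),((Taxon2,(Taxon52,(Taxon43,Taxon55))),Taxon63))))); the answer is its 18 terminal taxa in alphabetical order.

Taxon10, Taxon12, Taxon13, Taxon14, Taxon2, Taxon22, Taxon30, Taxon41, Taxon43, Taxon44, Taxon46, Taxon52, Taxon55, Taxon56, Taxon63, Taxon66, Taxon7, Taxon9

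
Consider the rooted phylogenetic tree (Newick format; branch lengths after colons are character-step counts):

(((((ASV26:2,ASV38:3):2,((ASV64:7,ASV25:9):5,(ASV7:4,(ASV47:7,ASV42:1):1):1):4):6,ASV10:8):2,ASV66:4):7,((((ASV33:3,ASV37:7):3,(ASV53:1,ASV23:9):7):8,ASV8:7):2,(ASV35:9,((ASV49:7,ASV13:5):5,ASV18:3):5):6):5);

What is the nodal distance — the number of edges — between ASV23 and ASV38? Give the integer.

10

The MRCA of ASV23 and ASV38 is the root of the tree.
From ASV23 up to that node: 5 branches. From ASV38 up to the same node: 5 branches. Total: 5 + 5 = 10.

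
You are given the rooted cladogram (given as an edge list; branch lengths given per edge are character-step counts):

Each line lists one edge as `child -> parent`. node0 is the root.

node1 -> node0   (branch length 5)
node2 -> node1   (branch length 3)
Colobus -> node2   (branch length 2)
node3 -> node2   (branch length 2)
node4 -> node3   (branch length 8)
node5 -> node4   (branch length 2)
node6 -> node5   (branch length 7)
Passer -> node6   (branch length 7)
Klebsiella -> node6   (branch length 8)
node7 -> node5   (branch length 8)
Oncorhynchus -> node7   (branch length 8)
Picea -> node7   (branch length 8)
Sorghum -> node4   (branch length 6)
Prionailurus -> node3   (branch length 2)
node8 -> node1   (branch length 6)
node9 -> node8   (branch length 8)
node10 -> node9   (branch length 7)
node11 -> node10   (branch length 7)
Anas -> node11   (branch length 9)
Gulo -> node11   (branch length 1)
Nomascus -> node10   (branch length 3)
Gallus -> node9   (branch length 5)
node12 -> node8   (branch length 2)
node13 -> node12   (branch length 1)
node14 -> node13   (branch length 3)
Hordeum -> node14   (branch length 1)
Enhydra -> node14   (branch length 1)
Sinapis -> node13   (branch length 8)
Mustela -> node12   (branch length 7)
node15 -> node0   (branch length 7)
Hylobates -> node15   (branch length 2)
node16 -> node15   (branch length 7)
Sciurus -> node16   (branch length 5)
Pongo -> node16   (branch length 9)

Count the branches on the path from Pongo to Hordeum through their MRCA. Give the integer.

9

The MRCA of Pongo and Hordeum is the root of the tree.
From Pongo up to that node: 3 branches. From Hordeum up to the same node: 6 branches. Total: 3 + 6 = 9.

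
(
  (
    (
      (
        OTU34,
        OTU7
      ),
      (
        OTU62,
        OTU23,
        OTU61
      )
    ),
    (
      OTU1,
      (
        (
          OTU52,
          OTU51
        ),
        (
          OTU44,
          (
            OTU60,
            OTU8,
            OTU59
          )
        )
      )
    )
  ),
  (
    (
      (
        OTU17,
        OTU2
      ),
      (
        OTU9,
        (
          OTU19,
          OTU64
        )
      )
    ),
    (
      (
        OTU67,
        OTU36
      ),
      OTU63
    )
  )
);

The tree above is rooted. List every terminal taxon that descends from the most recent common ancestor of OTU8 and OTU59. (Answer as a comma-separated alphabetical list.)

Tracing OTU8: it sits inside (OTU60,OTU8,OTU59).
Tracing OTU59: it sits inside (OTU60,OTU8,OTU59).
The smallest clade enclosing both is (OTU60,OTU8,OTU59); the answer is its 3 terminal taxa in alphabetical order.

OTU59, OTU60, OTU8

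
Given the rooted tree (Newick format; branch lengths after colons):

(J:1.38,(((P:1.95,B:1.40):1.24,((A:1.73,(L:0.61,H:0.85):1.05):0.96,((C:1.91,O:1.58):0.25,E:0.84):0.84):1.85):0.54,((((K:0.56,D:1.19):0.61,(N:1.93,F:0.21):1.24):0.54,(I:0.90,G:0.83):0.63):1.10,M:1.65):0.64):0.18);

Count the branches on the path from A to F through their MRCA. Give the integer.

9

The MRCA of A and F is the node subtending (((P,B),((A,(L,H)),((C,O),E))),((((K,D),(N,F)),(I,G)),M)).
From A up to that node: 4 branches. From F up to the same node: 5 branches. Total: 4 + 5 = 9.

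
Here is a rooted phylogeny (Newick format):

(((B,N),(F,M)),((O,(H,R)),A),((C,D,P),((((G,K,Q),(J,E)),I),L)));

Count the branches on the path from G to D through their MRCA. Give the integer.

7

The MRCA of G and D is the node subtending ((C,D,P),((((G,K,Q),(J,E)),I),L)).
From G up to that node: 5 branches. From D up to the same node: 2 branches. Total: 5 + 2 = 7.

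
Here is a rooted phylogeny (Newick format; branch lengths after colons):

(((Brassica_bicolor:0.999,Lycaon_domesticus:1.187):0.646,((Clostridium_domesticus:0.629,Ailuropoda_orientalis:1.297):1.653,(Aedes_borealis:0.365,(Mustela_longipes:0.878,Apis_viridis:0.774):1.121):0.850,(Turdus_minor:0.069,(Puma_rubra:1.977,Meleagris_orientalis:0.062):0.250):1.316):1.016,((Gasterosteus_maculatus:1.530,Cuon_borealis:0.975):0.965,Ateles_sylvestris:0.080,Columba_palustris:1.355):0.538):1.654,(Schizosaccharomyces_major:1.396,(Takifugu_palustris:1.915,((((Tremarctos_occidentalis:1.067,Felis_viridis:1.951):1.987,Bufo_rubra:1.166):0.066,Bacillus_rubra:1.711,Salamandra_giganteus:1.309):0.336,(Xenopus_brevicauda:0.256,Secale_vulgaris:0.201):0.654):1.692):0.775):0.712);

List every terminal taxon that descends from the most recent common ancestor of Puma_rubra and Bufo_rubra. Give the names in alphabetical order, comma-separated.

Tracing Puma_rubra: it sits inside (Puma_rubra,Meleagris_orientalis).
Tracing Bufo_rubra: it sits inside ((Tremarctos_occidentalis,Felis_viridis),Bufo_rubra).
The smallest clade enclosing both is the whole tree (their MRCA is the root), so the answer is all 23 tips in alphabetical order.

Aedes_borealis, Ailuropoda_orientalis, Apis_viridis, Ateles_sylvestris, Bacillus_rubra, Brassica_bicolor, Bufo_rubra, Clostridium_domesticus, Columba_palustris, Cuon_borealis, Felis_viridis, Gasterosteus_maculatus, Lycaon_domesticus, Meleagris_orientalis, Mustela_longipes, Puma_rubra, Salamandra_giganteus, Schizosaccharomyces_major, Secale_vulgaris, Takifugu_palustris, Tremarctos_occidentalis, Turdus_minor, Xenopus_brevicauda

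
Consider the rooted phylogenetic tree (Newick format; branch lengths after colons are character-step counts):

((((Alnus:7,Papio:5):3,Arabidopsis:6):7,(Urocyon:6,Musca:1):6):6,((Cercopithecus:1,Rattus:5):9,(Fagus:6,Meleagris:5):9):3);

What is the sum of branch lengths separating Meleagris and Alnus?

40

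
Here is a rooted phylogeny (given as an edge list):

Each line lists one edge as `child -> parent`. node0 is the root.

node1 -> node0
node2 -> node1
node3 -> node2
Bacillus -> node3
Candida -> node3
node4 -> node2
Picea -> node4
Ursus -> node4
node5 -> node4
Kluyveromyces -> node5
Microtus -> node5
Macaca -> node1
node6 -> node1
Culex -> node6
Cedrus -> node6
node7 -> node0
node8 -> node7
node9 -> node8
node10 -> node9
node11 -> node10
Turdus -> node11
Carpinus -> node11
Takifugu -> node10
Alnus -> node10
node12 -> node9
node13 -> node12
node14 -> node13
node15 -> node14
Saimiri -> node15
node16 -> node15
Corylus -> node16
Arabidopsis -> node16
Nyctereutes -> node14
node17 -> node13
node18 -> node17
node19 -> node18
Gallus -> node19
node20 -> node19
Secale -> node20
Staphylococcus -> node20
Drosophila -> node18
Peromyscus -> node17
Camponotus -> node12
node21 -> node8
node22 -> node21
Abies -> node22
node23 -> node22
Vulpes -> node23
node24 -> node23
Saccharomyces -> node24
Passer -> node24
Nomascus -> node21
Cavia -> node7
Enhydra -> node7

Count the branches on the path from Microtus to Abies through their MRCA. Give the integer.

10

The MRCA of Microtus and Abies is the root of the tree.
From Microtus up to that node: 5 branches. From Abies up to the same node: 5 branches. Total: 5 + 5 = 10.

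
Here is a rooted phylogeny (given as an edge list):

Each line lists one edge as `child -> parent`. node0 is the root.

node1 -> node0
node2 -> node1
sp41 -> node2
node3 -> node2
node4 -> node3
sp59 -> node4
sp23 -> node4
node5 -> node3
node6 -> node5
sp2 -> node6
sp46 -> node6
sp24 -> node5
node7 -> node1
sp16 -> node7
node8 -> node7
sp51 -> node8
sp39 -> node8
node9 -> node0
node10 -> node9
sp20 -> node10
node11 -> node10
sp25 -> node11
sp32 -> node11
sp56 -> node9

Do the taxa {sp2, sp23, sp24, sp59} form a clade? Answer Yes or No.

No

The MRCA of the listed taxa subtends ((sp59,sp23),((sp2,sp46),sp24)).
That clade also contains sp46, which is not in the proposed group, so the group is not monophyletic.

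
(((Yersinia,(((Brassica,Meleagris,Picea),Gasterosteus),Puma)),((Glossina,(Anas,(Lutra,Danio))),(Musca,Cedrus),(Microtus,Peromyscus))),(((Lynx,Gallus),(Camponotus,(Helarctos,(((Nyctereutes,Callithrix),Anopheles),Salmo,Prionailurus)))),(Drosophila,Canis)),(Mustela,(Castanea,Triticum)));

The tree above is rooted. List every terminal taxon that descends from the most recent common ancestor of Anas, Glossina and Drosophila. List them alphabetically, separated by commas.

Tracing Anas: it sits inside (Anas,(Lutra,Danio)).
Tracing Glossina: it sits inside (Glossina,(Anas,(Lutra,Danio))).
Tracing Drosophila: it sits inside (Drosophila,Canis).
The smallest clade enclosing all 3 is the whole tree (their MRCA is the root), so the answer is all 28 tips in alphabetical order.

Anas, Anopheles, Brassica, Callithrix, Camponotus, Canis, Castanea, Cedrus, Danio, Drosophila, Gallus, Gasterosteus, Glossina, Helarctos, Lutra, Lynx, Meleagris, Microtus, Musca, Mustela, Nyctereutes, Peromyscus, Picea, Prionailurus, Puma, Salmo, Triticum, Yersinia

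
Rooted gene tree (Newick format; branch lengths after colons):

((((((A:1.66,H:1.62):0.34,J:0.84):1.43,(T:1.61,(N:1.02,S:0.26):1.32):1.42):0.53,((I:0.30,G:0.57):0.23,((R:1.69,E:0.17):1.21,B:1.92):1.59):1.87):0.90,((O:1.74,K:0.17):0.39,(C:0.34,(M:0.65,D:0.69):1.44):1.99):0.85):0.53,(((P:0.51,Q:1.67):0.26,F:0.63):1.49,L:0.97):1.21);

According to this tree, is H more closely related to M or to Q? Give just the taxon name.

M

The MRCA of H and M subtends (((((A,H),J),(T,(N,S))),((I,G),((R,E),B))),((O,K),(C,(M,D)))) (16 taxa).
The MRCA of H and Q is the root, subtending the entire tree (20 taxa).
The first is nested inside the second, so H shares a more recent common ancestor with M.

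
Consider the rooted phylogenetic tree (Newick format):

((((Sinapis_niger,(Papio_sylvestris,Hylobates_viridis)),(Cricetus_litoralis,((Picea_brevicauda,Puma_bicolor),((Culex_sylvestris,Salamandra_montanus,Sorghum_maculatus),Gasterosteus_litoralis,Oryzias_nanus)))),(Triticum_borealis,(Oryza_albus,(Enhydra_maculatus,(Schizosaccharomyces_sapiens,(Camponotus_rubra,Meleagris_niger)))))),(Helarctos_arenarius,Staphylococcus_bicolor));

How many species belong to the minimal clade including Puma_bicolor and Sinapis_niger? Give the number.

11

The MRCA of Puma_bicolor and Sinapis_niger is the node subtending ((Sinapis_niger,(Papio_sylvestris,Hylobates_viridis)),(Cricetus_litoralis,((Picea_brevicauda,Puma_bicolor),((Culex_sylvestris,Salamandra_montanus,Sorghum_maculatus),Gasterosteus_litoralis,Oryzias_nanus)))).
That clade contains 11 terminal taxa: Cricetus_litoralis, Culex_sylvestris, Gasterosteus_litoralis, Hylobates_viridis, Oryzias_nanus, Papio_sylvestris, Picea_brevicauda, Puma_bicolor, Salamandra_montanus, Sinapis_niger, Sorghum_maculatus.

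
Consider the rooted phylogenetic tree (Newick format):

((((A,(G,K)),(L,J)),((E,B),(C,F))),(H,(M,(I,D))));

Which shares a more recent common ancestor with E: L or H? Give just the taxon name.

The MRCA of E and L subtends (((A,(G,K)),(L,J)),((E,B),(C,F))) (9 taxa).
The MRCA of E and H is the root, subtending the entire tree (13 taxa).
The first is nested inside the second, so E shares a more recent common ancestor with L.

L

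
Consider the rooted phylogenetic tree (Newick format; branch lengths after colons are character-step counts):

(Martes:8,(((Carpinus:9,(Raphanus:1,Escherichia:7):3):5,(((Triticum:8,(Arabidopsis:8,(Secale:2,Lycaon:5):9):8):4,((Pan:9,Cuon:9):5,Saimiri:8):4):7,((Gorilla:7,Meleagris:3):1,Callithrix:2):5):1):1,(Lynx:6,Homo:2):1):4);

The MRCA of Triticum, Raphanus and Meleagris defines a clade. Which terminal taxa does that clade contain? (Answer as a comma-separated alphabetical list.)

Arabidopsis, Callithrix, Carpinus, Cuon, Escherichia, Gorilla, Lycaon, Meleagris, Pan, Raphanus, Saimiri, Secale, Triticum

Tracing Triticum: it sits inside (Triticum,(Arabidopsis,(Secale,Lycaon))).
Tracing Raphanus: it sits inside (Raphanus,Escherichia).
Tracing Meleagris: it sits inside (Gorilla,Meleagris).
The smallest clade enclosing all 3 is ((Carpinus,(Raphanus,Escherichia)),(((Triticum,(Arabidopsis,(Secale,Lycaon))),((Pan,Cuon),Saimiri)),((Gorilla,Meleagris),Callithrix))); the answer is its 13 terminal taxa in alphabetical order.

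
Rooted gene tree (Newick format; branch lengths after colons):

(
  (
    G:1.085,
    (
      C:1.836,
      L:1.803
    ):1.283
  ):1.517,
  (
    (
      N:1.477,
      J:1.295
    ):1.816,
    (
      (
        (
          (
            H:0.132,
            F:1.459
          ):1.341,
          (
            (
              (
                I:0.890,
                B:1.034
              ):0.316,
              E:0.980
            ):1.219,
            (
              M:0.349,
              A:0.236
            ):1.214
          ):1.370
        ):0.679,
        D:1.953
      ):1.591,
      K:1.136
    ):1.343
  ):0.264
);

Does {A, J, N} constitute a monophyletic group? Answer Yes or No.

No

The MRCA of the listed taxa subtends ((N,J),((((H,F),(((I,B),E),(M,A))),D),K)).
That clade also contains B, D, E, F, H, I, K, M, which are not in the proposed group, so the group is not monophyletic.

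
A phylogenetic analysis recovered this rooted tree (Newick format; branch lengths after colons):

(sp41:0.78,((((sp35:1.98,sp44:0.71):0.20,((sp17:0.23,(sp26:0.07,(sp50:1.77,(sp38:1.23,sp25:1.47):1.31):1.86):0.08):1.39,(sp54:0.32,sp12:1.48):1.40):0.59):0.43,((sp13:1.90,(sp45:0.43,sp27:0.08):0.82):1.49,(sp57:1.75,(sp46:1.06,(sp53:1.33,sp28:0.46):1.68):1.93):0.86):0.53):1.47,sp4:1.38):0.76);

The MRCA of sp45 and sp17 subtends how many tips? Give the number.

The MRCA of sp45 and sp17 is the node subtending (((sp35,sp44),((sp17,(sp26,(sp50,(sp38,sp25)))),(sp54,sp12))),((sp13,(sp45,sp27)),(sp57,(sp46,(sp53,sp28))))).
That clade contains 16 terminal taxa: sp12, sp13, sp17, sp25, sp26, sp27, sp28, sp35, sp38, sp44, sp45, sp46, sp50, sp53, sp54, sp57.

16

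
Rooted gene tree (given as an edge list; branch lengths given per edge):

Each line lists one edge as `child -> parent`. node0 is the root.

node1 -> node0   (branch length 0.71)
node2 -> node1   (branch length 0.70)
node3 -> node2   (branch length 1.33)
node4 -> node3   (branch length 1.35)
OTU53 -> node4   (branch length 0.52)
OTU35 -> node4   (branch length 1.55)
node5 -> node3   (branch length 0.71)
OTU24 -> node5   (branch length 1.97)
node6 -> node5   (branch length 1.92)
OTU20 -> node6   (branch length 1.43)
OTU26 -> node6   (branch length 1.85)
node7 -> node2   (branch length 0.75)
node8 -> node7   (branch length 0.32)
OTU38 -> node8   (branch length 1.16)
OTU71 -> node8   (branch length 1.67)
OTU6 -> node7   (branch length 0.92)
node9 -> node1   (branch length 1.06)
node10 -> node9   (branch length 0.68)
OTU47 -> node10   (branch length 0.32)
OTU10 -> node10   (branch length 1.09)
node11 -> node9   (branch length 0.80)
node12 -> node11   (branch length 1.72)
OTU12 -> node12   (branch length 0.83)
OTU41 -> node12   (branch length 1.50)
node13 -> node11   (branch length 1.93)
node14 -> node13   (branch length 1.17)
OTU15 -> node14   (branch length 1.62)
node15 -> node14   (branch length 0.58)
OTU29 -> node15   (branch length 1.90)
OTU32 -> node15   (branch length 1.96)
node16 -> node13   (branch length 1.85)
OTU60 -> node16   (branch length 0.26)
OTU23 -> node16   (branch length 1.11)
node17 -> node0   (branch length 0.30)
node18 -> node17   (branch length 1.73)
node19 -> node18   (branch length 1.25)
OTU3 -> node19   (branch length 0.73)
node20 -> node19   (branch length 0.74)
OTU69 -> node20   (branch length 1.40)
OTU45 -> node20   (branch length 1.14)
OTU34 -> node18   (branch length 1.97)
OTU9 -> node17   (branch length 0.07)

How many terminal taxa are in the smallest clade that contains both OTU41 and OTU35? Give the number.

17

The MRCA of OTU41 and OTU35 is the node subtending ((((OTU53,OTU35),(OTU24,(OTU20,OTU26))),((OTU38,OTU71),OTU6)),((OTU47,OTU10),((OTU12,OTU41),((OTU15,(OTU29,OTU32)),(OTU60,OTU23))))).
That clade contains 17 terminal taxa: OTU10, OTU12, OTU15, OTU20, OTU23, OTU24, OTU26, OTU29, OTU32, OTU35, OTU38, OTU41, OTU47, OTU53, OTU6, OTU60, OTU71.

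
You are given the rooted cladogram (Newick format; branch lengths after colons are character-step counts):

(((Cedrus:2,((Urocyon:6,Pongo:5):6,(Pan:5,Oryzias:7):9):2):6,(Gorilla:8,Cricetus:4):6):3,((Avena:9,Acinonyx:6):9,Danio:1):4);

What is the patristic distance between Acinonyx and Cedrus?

30

The path runs Acinonyx → … → MRCA → … → Cedrus; the MRCA is the root of the tree.
Branch lengths along that path: 6 + 9 + 4 + 3 + 6 + 2 = 30.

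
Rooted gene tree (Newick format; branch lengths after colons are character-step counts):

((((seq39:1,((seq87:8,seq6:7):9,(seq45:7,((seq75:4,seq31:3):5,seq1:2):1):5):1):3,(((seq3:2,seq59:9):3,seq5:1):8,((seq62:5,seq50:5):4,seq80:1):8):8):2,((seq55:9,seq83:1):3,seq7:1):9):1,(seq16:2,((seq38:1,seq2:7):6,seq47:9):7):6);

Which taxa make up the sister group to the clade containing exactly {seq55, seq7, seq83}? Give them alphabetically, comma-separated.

The clade containing exactly {seq55, seq7, seq83} attaches to the tree at the node subtending (((seq39,((seq87,seq6),(seq45,((seq75,seq31),seq1)))),(((seq3,seq59),seq5),((seq62,seq50),seq80))),((seq55,seq83),seq7)).
The other lineage descending from that same node — the sister group — is ((seq39,((seq87,seq6),(seq45,((seq75,seq31),seq1)))),(((seq3,seq59),seq5),((seq62,seq50),seq80))); its 13 tips in alphabetical order are the answer.

seq1, seq3, seq31, seq39, seq45, seq5, seq50, seq59, seq6, seq62, seq75, seq80, seq87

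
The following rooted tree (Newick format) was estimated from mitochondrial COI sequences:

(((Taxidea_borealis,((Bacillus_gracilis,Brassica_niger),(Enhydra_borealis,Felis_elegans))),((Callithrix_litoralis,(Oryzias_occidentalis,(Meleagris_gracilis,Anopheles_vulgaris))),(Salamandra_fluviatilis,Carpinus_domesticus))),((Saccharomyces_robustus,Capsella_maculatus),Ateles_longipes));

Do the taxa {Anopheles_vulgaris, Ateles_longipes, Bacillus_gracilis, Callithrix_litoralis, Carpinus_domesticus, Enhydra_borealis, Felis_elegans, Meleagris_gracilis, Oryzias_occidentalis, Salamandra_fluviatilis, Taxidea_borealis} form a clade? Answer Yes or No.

The MRCA of the listed taxa is the root, so the smallest clade containing them is the whole tree.
That clade also contains Brassica_niger, Capsella_maculatus, Saccharomyces_robustus, which are not in the proposed group, so the group is not monophyletic.

No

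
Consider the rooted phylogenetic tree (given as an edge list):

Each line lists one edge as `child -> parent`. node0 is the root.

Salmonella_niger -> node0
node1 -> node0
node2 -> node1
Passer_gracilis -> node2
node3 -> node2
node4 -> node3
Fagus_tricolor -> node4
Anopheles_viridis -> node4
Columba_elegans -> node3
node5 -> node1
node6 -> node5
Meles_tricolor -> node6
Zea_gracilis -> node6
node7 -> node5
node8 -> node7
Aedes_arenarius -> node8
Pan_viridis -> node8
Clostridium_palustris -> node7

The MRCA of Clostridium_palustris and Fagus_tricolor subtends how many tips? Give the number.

The MRCA of Clostridium_palustris and Fagus_tricolor is the node subtending ((Passer_gracilis,((Fagus_tricolor,Anopheles_viridis),Columba_elegans)),((Meles_tricolor,Zea_gracilis),((Aedes_arenarius,Pan_viridis),Clostridium_palustris))).
That clade contains 9 terminal taxa: Aedes_arenarius, Anopheles_viridis, Clostridium_palustris, Columba_elegans, Fagus_tricolor, Meles_tricolor, Pan_viridis, Passer_gracilis, Zea_gracilis.

9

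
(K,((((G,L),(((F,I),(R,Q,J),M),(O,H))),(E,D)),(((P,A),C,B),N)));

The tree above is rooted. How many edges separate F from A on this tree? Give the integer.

10

The MRCA of F and A is the node subtending ((((G,L),(((F,I),(R,Q,J),M),(O,H))),(E,D)),(((P,A),C,B),N)).
From F up to that node: 6 branches. From A up to the same node: 4 branches. Total: 6 + 4 = 10.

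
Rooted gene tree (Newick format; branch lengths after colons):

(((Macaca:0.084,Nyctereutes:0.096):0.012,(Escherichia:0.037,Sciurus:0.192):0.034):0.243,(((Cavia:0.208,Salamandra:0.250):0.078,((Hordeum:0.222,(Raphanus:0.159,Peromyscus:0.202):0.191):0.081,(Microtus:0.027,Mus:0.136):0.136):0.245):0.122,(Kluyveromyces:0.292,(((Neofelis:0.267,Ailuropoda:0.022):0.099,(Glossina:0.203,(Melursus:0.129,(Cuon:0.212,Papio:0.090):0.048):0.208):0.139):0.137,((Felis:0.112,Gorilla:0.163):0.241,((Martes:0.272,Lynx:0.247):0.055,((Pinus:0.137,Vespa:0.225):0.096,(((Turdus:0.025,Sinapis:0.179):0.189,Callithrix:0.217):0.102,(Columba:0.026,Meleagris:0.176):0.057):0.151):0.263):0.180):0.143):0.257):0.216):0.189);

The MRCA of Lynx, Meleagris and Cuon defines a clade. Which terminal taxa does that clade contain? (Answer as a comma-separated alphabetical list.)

Ailuropoda, Callithrix, Columba, Cuon, Felis, Glossina, Gorilla, Lynx, Martes, Meleagris, Melursus, Neofelis, Papio, Pinus, Sinapis, Turdus, Vespa

Tracing Lynx: it sits inside (Martes,Lynx).
Tracing Meleagris: it sits inside (Columba,Meleagris).
Tracing Cuon: it sits inside (Cuon,Papio).
The smallest clade enclosing all 3 is (((Neofelis,Ailuropoda),(Glossina,(Melursus,(Cuon,Papio)))),((Felis,Gorilla),((Martes,Lynx),((Pinus,Vespa),(((Turdus,Sinapis),Callithrix),(Columba,Meleagris)))))); the answer is its 17 terminal taxa in alphabetical order.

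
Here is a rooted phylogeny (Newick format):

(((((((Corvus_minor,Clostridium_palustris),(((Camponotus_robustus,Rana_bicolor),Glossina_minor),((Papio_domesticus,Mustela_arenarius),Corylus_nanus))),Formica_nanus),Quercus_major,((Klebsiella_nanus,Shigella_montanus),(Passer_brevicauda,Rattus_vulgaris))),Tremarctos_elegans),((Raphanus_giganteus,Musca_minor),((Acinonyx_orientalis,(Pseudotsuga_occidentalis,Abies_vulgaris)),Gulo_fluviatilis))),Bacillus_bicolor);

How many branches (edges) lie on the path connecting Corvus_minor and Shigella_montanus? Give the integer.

7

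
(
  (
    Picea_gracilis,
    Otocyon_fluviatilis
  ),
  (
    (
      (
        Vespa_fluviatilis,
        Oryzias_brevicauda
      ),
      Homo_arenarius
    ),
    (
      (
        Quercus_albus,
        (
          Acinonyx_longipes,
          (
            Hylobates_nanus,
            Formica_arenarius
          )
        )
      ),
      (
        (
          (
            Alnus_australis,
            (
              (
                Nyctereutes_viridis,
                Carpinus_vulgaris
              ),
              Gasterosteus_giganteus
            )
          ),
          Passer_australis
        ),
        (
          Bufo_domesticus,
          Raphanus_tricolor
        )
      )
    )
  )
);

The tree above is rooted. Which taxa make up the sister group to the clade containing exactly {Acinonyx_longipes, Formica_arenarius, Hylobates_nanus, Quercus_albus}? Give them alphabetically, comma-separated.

The clade containing exactly {Acinonyx_longipes, Formica_arenarius, Hylobates_nanus, Quercus_albus} attaches to the tree at the node subtending ((Quercus_albus,(Acinonyx_longipes,(Hylobates_nanus,Formica_arenarius))),(((Alnus_australis,((Nyctereutes_viridis,Carpinus_vulgaris),Gasterosteus_giganteus)),Passer_australis),(Bufo_domesticus,Raphanus_tricolor))).
The other lineage descending from that same node — the sister group — is (((Alnus_australis,((Nyctereutes_viridis,Carpinus_vulgaris),Gasterosteus_giganteus)),Passer_australis),(Bufo_domesticus,Raphanus_tricolor)); its 7 tips in alphabetical order are the answer.

Alnus_australis, Bufo_domesticus, Carpinus_vulgaris, Gasterosteus_giganteus, Nyctereutes_viridis, Passer_australis, Raphanus_tricolor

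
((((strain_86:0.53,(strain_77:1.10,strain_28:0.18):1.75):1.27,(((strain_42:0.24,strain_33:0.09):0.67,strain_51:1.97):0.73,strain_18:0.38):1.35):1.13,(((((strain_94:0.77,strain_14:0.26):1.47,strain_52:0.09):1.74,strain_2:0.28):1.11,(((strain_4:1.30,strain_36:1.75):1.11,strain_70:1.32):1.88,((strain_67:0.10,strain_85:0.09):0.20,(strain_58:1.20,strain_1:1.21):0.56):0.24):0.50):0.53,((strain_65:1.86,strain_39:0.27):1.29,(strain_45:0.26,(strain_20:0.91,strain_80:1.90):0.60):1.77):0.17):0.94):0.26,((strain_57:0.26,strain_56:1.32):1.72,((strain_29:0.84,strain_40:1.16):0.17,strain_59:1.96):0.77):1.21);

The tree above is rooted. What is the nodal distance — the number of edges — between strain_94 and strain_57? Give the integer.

10

The MRCA of strain_94 and strain_57 is the root of the tree.
From strain_94 up to that node: 7 branches. From strain_57 up to the same node: 3 branches. Total: 7 + 3 = 10.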